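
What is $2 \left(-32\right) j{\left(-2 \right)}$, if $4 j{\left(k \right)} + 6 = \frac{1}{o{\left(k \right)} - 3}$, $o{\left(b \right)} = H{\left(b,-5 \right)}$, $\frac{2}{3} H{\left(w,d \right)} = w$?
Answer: $\frac{296}{3} \approx 98.667$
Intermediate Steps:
$H{\left(w,d \right)} = \frac{3 w}{2}$
$o{\left(b \right)} = \frac{3 b}{2}$
$j{\left(k \right)} = - \frac{3}{2} + \frac{1}{4 \left(-3 + \frac{3 k}{2}\right)}$ ($j{\left(k \right)} = - \frac{3}{2} + \frac{1}{4 \left(\frac{3 k}{2} - 3\right)} = - \frac{3}{2} + \frac{1}{4 \left(-3 + \frac{3 k}{2}\right)}$)
$2 \left(-32\right) j{\left(-2 \right)} = 2 \left(-32\right) \frac{19 - -18}{6 \left(-2 - 2\right)} = - 64 \frac{19 + 18}{6 \left(-4\right)} = - 64 \cdot \frac{1}{6} \left(- \frac{1}{4}\right) 37 = \left(-64\right) \left(- \frac{37}{24}\right) = \frac{296}{3}$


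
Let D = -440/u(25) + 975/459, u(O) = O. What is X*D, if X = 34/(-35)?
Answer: 23678/1575 ≈ 15.034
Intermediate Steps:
X = -34/35 (X = 34*(-1/35) = -34/35 ≈ -0.97143)
D = -11839/765 (D = -440/25 + 975/459 = -440*1/25 + 975*(1/459) = -88/5 + 325/153 = -11839/765 ≈ -15.476)
X*D = -34/35*(-11839/765) = 23678/1575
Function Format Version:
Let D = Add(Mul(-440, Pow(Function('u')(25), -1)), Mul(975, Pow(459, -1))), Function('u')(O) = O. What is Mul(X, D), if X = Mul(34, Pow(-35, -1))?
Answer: Rational(23678, 1575) ≈ 15.034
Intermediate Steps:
X = Rational(-34, 35) (X = Mul(34, Rational(-1, 35)) = Rational(-34, 35) ≈ -0.97143)
D = Rational(-11839, 765) (D = Add(Mul(-440, Pow(25, -1)), Mul(975, Pow(459, -1))) = Add(Mul(-440, Rational(1, 25)), Mul(975, Rational(1, 459))) = Add(Rational(-88, 5), Rational(325, 153)) = Rational(-11839, 765) ≈ -15.476)
Mul(X, D) = Mul(Rational(-34, 35), Rational(-11839, 765)) = Rational(23678, 1575)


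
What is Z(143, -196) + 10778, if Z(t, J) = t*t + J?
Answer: 31031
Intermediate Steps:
Z(t, J) = J + t**2 (Z(t, J) = t**2 + J = J + t**2)
Z(143, -196) + 10778 = (-196 + 143**2) + 10778 = (-196 + 20449) + 10778 = 20253 + 10778 = 31031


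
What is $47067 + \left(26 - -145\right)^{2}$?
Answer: $76308$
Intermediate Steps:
$47067 + \left(26 - -145\right)^{2} = 47067 + \left(26 + 145\right)^{2} = 47067 + 171^{2} = 47067 + 29241 = 76308$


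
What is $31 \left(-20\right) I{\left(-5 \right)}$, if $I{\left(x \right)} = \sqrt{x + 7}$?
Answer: $- 620 \sqrt{2} \approx -876.81$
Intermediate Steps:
$I{\left(x \right)} = \sqrt{7 + x}$
$31 \left(-20\right) I{\left(-5 \right)} = 31 \left(-20\right) \sqrt{7 - 5} = - 620 \sqrt{2}$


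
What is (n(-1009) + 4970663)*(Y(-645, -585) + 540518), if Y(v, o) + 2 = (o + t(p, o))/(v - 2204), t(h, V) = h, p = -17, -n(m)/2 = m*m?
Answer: 645561162571098/407 ≈ 1.5861e+12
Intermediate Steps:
n(m) = -2*m² (n(m) = -2*m*m = -2*m²)
Y(v, o) = -2 + (-17 + o)/(-2204 + v) (Y(v, o) = -2 + (o - 17)/(v - 2204) = -2 + (-17 + o)/(-2204 + v))
(n(-1009) + 4970663)*(Y(-645, -585) + 540518) = (-2*(-1009)² + 4970663)*((4391 - 585 - 2*(-645))/(-2204 - 645) + 540518) = (-2*1018081 + 4970663)*((4391 - 585 + 1290)/(-2849) + 540518) = (-2036162 + 4970663)*(-1/2849*5096 + 540518) = 2934501*(-728/407 + 540518) = 2934501*(219990098/407) = 645561162571098/407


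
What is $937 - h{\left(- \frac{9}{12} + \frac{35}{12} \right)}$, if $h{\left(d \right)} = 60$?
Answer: $877$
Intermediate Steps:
$937 - h{\left(- \frac{9}{12} + \frac{35}{12} \right)} = 937 - 60 = 877$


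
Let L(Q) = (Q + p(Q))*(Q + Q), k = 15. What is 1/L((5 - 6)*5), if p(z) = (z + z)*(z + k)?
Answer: 1/1050 ≈ 0.00095238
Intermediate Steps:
p(z) = 2*z*(15 + z) (p(z) = (z + z)*(z + 15) = (2*z)*(15 + z) = 2*z*(15 + z))
L(Q) = 2*Q*(Q + 2*Q*(15 + Q)) (L(Q) = (Q + 2*Q*(15 + Q))*(Q + Q) = (Q + 2*Q*(15 + Q))*(2*Q) = 2*Q*(Q + 2*Q*(15 + Q)))
1/L((5 - 6)*5) = 1/(((5 - 6)*5)**2*(62 + 4*((5 - 6)*5))) = 1/((-1*5)**2*(62 + 4*(-1*5))) = 1/((-5)**2*(62 + 4*(-5))) = 1/(25*(62 - 20)) = 1/(25*42) = 1/1050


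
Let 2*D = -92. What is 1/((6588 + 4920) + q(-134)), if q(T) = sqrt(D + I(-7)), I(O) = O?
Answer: 11508/132434117 - I*sqrt(53)/132434117 ≈ 8.6896e-5 - 5.4972e-8*I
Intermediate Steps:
D = -46 (D = (1/2)*(-92) = -46)
q(T) = I*sqrt(53) (q(T) = sqrt(-46 - 7) = sqrt(-53) = I*sqrt(53))
1/((6588 + 4920) + q(-134)) = 1/((6588 + 4920) + I*sqrt(53)) = 1/(11508 + I*sqrt(53))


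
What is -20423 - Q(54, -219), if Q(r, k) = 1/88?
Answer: -1797225/88 ≈ -20423.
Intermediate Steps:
Q(r, k) = 1/88
-20423 - Q(54, -219) = -20423 - 1*1/88 = -20423 - 1/88 = -1797225/88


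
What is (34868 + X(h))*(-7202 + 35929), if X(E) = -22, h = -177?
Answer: 1001021042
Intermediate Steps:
(34868 + X(h))*(-7202 + 35929) = (34868 - 22)*(-7202 + 35929) = 34846*28727 = 1001021042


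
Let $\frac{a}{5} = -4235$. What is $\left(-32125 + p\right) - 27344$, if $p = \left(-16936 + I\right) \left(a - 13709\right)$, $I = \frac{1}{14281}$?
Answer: $\frac{8436300138471}{14281} \approx 5.9074 \cdot 10^{8}$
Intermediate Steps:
$a = -21175$ ($a = 5 \left(-4235\right) = -21175$)
$I = \frac{1}{14281} \approx 7.0023 \cdot 10^{-5}$
$p = \frac{8437149415260}{14281}$ ($p = \left(-16936 + \frac{1}{14281}\right) \left(-21175 - 13709\right) = \left(- \frac{241863015}{14281}\right) \left(-34884\right) = \frac{8437149415260}{14281} \approx 5.908 \cdot 10^{8}$)
$\left(-32125 + p\right) - 27344 = \left(-32125 + \frac{8437149415260}{14281}\right) - 27344 = \frac{8436690638135}{14281} - 27344 = \frac{8436300138471}{14281}$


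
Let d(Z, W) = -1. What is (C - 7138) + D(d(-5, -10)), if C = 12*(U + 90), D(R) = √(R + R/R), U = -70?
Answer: -6898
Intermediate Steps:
D(R) = √(1 + R) (D(R) = √(R + 1) = √(1 + R))
C = 240 (C = 12*(-70 + 90) = 12*20 = 240)
(C - 7138) + D(d(-5, -10)) = (240 - 7138) + √(1 - 1) = -6898 + √0 = -6898 + 0 = -6898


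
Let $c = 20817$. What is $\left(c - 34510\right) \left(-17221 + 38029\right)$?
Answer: $-284923944$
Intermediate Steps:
$\left(c - 34510\right) \left(-17221 + 38029\right) = \left(20817 - 34510\right) \left(-17221 + 38029\right) = \left(-13693\right) 20808 = -284923944$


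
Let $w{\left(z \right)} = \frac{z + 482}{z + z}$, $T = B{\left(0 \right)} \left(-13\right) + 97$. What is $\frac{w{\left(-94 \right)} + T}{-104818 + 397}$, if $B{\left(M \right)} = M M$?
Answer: $- \frac{4462}{4907787} \approx -0.00090917$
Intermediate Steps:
$B{\left(M \right)} = M^{2}$
$T = 97$ ($T = 0^{2} \left(-13\right) + 97 = 0 \left(-13\right) + 97 = 0 + 97 = 97$)
$w{\left(z \right)} = \frac{482 + z}{2 z}$
$\frac{w{\left(-94 \right)} + T}{-104818 + 397} = \frac{\frac{482 - 94}{2 \left(-94\right)} + 97}{-104818 + 397} = \frac{\frac{1}{2} \left(- \frac{1}{94}\right) 388 + 97}{-104421} = \left(- \frac{97}{47} + 97\right) \left(- \frac{1}{104421}\right) = \frac{4462}{47} \left(- \frac{1}{104421}\right) = - \frac{4462}{4907787}$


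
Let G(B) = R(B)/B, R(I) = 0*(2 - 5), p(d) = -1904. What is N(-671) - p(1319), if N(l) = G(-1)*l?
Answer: 1904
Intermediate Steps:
R(I) = 0 (R(I) = 0*(-3) = 0)
G(B) = 0 (G(B) = 0/B = 0)
N(l) = 0 (N(l) = 0*l = 0)
N(-671) - p(1319) = 0 - 1*(-1904) = 0 + 1904 = 1904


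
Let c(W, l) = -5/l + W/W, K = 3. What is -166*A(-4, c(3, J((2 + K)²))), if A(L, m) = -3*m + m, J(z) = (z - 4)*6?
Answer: 20086/63 ≈ 318.83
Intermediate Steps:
J(z) = -24 + 6*z (J(z) = (-4 + z)*6 = -24 + 6*z)
c(W, l) = 1 - 5/l (c(W, l) = -5/l + 1 = 1 - 5/l)
A(L, m) = -2*m
-166*A(-4, c(3, J((2 + K)²))) = -(-332)*(-5 + (-24 + 6*(2 + 3)²))/(-24 + 6*(2 + 3)²) = -(-332)*(-5 + (-24 + 6*5²))/(-24 + 6*5²) = -(-332)*(-5 + (-24 + 6*25))/(-24 + 6*25) = -(-332)*(-5 + (-24 + 150))/(-24 + 150) = -(-332)*(-5 + 126)/126 = -(-332)*(1/126)*121 = -(-332)*121/126 = -166*(-121/63) = 20086/63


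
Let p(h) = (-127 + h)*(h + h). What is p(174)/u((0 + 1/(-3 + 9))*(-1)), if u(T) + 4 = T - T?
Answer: -4089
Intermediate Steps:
p(h) = 2*h*(-127 + h) (p(h) = (-127 + h)*(2*h) = 2*h*(-127 + h))
u(T) = -4 (u(T) = -4 + (T - T) = -4 + 0 = -4)
p(174)/u((0 + 1/(-3 + 9))*(-1)) = (2*174*(-127 + 174))/(-4) = (2*174*47)*(-1/4) = 16356*(-1/4) = -4089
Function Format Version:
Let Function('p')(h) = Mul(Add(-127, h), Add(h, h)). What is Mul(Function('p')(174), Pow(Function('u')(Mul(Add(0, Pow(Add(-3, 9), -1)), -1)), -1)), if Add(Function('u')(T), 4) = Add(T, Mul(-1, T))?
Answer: -4089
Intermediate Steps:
Function('p')(h) = Mul(2, h, Add(-127, h)) (Function('p')(h) = Mul(Add(-127, h), Mul(2, h)) = Mul(2, h, Add(-127, h)))
Function('u')(T) = -4 (Function('u')(T) = Add(-4, Add(T, Mul(-1, T))) = Add(-4, 0) = -4)
Mul(Function('p')(174), Pow(Function('u')(Mul(Add(0, Pow(Add(-3, 9), -1)), -1)), -1)) = Mul(Mul(2, 174, Add(-127, 174)), Pow(-4, -1)) = Mul(Mul(2, 174, 47), Rational(-1, 4)) = Mul(16356, Rational(-1, 4)) = -4089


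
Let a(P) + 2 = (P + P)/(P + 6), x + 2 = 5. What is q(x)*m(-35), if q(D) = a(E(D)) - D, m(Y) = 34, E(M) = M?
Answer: -442/3 ≈ -147.33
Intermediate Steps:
x = 3 (x = -2 + 5 = 3)
a(P) = -2 + 2*P/(6 + P) (a(P) = -2 + (P + P)/(P + 6) = -2 + (2*P)/(6 + P) = -2 + 2*P/(6 + P))
q(D) = -D - 12/(6 + D) (q(D) = -12/(6 + D) - D = -D - 12/(6 + D))
q(x)*m(-35) = ((-12 - 1*3*(6 + 3))/(6 + 3))*34 = ((-12 - 1*3*9)/9)*34 = ((-12 - 27)/9)*34 = ((⅑)*(-39))*34 = -13/3*34 = -442/3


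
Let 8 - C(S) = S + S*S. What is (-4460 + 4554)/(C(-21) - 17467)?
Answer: -94/17879 ≈ -0.0052576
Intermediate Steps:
C(S) = 8 - S - S² (C(S) = 8 - (S + S*S) = 8 - (S + S²) = 8 + (-S - S²) = 8 - S - S²)
(-4460 + 4554)/(C(-21) - 17467) = (-4460 + 4554)/((8 - 1*(-21) - 1*(-21)²) - 17467) = 94/((8 + 21 - 1*441) - 17467) = 94/((8 + 21 - 441) - 17467) = 94/(-412 - 17467) = 94/(-17879) = 94*(-1/17879) = -94/17879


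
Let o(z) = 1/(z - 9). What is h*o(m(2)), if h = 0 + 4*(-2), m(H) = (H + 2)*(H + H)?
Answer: -8/7 ≈ -1.1429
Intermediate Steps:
m(H) = 2*H*(2 + H) (m(H) = (2 + H)*(2*H) = 2*H*(2 + H))
o(z) = 1/(-9 + z)
h = -8 (h = 0 - 8 = -8)
h*o(m(2)) = -8/(-9 + 2*2*(2 + 2)) = -8/(-9 + 2*2*4) = -8/(-9 + 16) = -8/7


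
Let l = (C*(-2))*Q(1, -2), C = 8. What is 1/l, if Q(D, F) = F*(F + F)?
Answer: -1/128 ≈ -0.0078125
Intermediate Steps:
Q(D, F) = 2*F² (Q(D, F) = F*(2*F) = 2*F²)
l = -128 (l = (8*(-2))*(2*(-2)²) = -32*4 = -16*8 = -128)
1/l = 1/(-128) = -1/128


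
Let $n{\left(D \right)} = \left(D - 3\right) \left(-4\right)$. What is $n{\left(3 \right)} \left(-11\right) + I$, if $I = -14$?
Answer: $-14$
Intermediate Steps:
$n{\left(D \right)} = 12 - 4 D$ ($n{\left(D \right)} = \left(-3 + D\right) \left(-4\right) = 12 - 4 D$)
$n{\left(3 \right)} \left(-11\right) + I = \left(12 - 12\right) \left(-11\right) - 14 = 0 \left(-11\right) - 14 = 0 - 14 = -14$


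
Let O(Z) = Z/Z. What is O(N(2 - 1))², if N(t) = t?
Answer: 1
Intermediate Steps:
O(Z) = 1
O(N(2 - 1))² = 1² = 1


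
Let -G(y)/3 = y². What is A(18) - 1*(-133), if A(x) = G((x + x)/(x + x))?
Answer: 130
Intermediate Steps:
G(y) = -3*y²
A(x) = -3 (A(x) = -3*((x + x)/(x + x))² = -3*((2*x)/((2*x)))² = -3*((2*x)*(1/(2*x)))² = -3*1² = -3*1 = -3)
A(18) - 1*(-133) = -3 - 1*(-133) = -3 + 133 = 130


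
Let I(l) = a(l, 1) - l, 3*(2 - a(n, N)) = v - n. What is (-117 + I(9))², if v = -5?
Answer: 128164/9 ≈ 14240.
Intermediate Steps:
a(n, N) = 11/3 + n/3 (a(n, N) = 2 - (-5 - n)/3 = 2 + (5/3 + n/3) = 11/3 + n/3)
I(l) = 11/3 - 2*l/3 (I(l) = (11/3 + l/3) - l = 11/3 - 2*l/3)
(-117 + I(9))² = (-117 + (11/3 - ⅔*9))² = (-117 + (11/3 - 6))² = (-117 - 7/3)² = (-358/3)² = 128164/9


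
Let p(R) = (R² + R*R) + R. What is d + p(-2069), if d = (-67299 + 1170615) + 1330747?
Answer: 10993516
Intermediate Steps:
d = 2434063 (d = 1103316 + 1330747 = 2434063)
p(R) = R + 2*R² (p(R) = (R² + R²) + R = 2*R² + R = R + 2*R²)
d + p(-2069) = 2434063 - 2069*(1 + 2*(-2069)) = 2434063 - 2069*(1 - 4138) = 2434063 - 2069*(-4137) = 2434063 + 8559453 = 10993516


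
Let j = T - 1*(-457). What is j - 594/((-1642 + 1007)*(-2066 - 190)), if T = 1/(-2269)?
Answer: 247577659689/541746440 ≈ 457.00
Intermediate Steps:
T = -1/2269 ≈ -0.00044072
j = 1036932/2269 (j = -1/2269 - 1*(-457) = -1/2269 + 457 = 1036932/2269 ≈ 457.00)
j - 594/((-1642 + 1007)*(-2066 - 190)) = 1036932/2269 - 594/((-1642 + 1007)*(-2066 - 190)) = 1036932/2269 - 594/((-635*(-2256))) = 1036932/2269 - 594/1432560 = 1036932/2269 - 1*99/238760 = 1036932/2269 - 99/238760 = 247577659689/541746440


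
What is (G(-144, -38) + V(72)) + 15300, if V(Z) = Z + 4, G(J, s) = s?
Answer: 15338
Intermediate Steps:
V(Z) = 4 + Z
(G(-144, -38) + V(72)) + 15300 = (-38 + (4 + 72)) + 15300 = (-38 + 76) + 15300 = 38 + 15300 = 15338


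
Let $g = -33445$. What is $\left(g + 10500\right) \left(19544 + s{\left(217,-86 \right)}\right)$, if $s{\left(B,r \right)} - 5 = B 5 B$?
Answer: $-5850837330$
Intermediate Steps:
$s{\left(B,r \right)} = 5 + 5 B^{2}$ ($s{\left(B,r \right)} = 5 + B 5 B = 5 + 5 B B = 5 + 5 B^{2}$)
$\left(g + 10500\right) \left(19544 + s{\left(217,-86 \right)}\right) = \left(-33445 + 10500\right) \left(19544 + \left(5 + 5 \cdot 217^{2}\right)\right) = - 22945 \left(19544 + \left(5 + 5 \cdot 47089\right)\right) = - 22945 \left(19544 + \left(5 + 235445\right)\right) = - 22945 \left(19544 + 235450\right) = \left(-22945\right) 254994 = -5850837330$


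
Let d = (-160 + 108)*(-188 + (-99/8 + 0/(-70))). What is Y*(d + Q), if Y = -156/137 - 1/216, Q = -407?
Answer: -75278425/6576 ≈ -11447.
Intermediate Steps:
Y = -33833/29592 (Y = -156*1/137 - 1*1/216 = -156/137 - 1/216 = -33833/29592 ≈ -1.1433)
d = 20839/2 (d = -52*(-188 + (-99*⅛ + 0*(-1/70))) = -52*(-188 + (-99/8 + 0)) = -52*(-188 - 99/8) = -52*(-1603/8) = 20839/2 ≈ 10420.)
Y*(d + Q) = -33833*(20839/2 - 407)/29592 = -33833/29592*20025/2 = -75278425/6576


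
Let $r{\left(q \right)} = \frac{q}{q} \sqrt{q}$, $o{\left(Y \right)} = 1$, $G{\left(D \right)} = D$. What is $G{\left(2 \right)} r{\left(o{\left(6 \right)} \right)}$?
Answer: $2$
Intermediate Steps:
$r{\left(q \right)} = \sqrt{q}$ ($r{\left(q \right)} = 1 \sqrt{q} = \sqrt{q}$)
$G{\left(2 \right)} r{\left(o{\left(6 \right)} \right)} = 2 \sqrt{1} = 2 \cdot 1 = 2$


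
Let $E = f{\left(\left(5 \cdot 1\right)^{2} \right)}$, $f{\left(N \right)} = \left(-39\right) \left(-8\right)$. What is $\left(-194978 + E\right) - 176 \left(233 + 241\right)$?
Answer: $-278090$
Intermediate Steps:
$f{\left(N \right)} = 312$
$E = 312$
$\left(-194978 + E\right) - 176 \left(233 + 241\right) = \left(-194978 + 312\right) - 176 \left(233 + 241\right) = -194666 - 83424 = -278090$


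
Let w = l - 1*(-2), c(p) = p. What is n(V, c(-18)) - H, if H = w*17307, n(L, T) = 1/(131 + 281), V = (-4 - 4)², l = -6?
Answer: 28521937/412 ≈ 69228.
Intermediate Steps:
V = 64 (V = (-8)² = 64)
n(L, T) = 1/412
w = -4 (w = -6 - 1*(-2) = -6 + 2 = -4)
H = -69228 (H = -4*17307 = -69228)
n(V, c(-18)) - H = 1/412 - 1*(-69228) = 1/412 + 69228 = 28521937/412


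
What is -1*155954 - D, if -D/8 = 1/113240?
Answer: -2207528869/14155 ≈ -1.5595e+5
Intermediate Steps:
D = -1/14155 (D = -8/113240 = -8*1/113240 = -1/14155 ≈ -7.0646e-5)
-1*155954 - D = -1*155954 - 1*(-1/14155) = -155954 + 1/14155 = -2207528869/14155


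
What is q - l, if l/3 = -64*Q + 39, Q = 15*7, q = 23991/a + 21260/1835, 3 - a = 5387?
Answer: 39617612975/1975928 ≈ 20050.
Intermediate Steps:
a = -5384 (a = 3 - 1*5387 = 3 - 5387 = -5384)
q = 14088071/1975928 (q = 23991/(-5384) + 21260/1835 = 23991*(-1/5384) + 21260*(1/1835) = -23991/5384 + 4252/367 = 14088071/1975928 ≈ 7.1299)
Q = 105
l = -20043 (l = 3*(-64*105 + 39) = 3*(-6720 + 39) = 3*(-6681) = -20043)
q - l = 14088071/1975928 - 1*(-20043) = 14088071/1975928 + 20043 = 39617612975/1975928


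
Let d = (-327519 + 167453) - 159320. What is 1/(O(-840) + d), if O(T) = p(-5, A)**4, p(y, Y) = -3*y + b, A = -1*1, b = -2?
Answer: -1/290825 ≈ -3.4385e-6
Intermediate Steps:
d = -319386 (d = -160066 - 159320 = -319386)
A = -1
p(y, Y) = -2 - 3*y (p(y, Y) = -3*y - 2 = -2 - 3*y)
O(T) = 28561 (O(T) = (-2 - 3*(-5))**4 = (-2 + 15)**4 = 13**4 = 28561)
1/(O(-840) + d) = 1/(28561 - 319386) = 1/(-290825) = -1/290825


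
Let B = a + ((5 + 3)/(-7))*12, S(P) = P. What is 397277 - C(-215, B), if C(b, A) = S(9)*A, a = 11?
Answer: 2781110/7 ≈ 3.9730e+5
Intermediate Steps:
B = -19/7 (B = 11 + ((5 + 3)/(-7))*12 = 11 + (8*(-⅐))*12 = 11 - 8/7*12 = 11 - 96/7 = -19/7 ≈ -2.7143)
C(b, A) = 9*A
397277 - C(-215, B) = 397277 - 9*(-19)/7 = 397277 - 1*(-171/7) = 397277 + 171/7 = 2781110/7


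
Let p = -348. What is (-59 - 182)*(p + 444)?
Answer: -23136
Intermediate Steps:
(-59 - 182)*(p + 444) = (-59 - 182)*(-348 + 444) = -241*96 = -23136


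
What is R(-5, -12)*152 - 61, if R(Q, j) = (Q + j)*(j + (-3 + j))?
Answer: 69707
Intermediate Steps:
R(Q, j) = (-3 + 2*j)*(Q + j) (R(Q, j) = (Q + j)*(-3 + 2*j) = (-3 + 2*j)*(Q + j))
R(-5, -12)*152 - 61 = (-3*(-5) - 3*(-12) + 2*(-12)² + 2*(-5)*(-12))*152 - 61 = (15 + 36 + 2*144 + 120)*152 - 61 = (15 + 36 + 288 + 120)*152 - 61 = 459*152 - 61 = 69768 - 61 = 69707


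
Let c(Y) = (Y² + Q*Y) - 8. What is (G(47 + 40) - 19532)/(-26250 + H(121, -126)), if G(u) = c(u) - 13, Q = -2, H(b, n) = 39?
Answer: 12158/26211 ≈ 0.46385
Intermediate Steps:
c(Y) = -8 + Y² - 2*Y (c(Y) = (Y² - 2*Y) - 8 = -8 + Y² - 2*Y)
G(u) = -21 + u² - 2*u (G(u) = (-8 + u² - 2*u) - 13 = -21 + u² - 2*u)
(G(47 + 40) - 19532)/(-26250 + H(121, -126)) = ((-21 + (47 + 40)² - 2*(47 + 40)) - 19532)/(-26250 + 39) = ((-21 + 87² - 2*87) - 19532)/(-26211) = ((-21 + 7569 - 174) - 19532)*(-1/26211) = (7374 - 19532)*(-1/26211) = -12158*(-1/26211) = 12158/26211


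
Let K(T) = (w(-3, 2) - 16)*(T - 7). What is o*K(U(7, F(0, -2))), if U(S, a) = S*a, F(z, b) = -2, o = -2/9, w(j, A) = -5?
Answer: -98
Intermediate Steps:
o = -2/9 (o = -2*1/9 = -2/9 ≈ -0.22222)
K(T) = 147 - 21*T (K(T) = (-5 - 16)*(T - 7) = -21*(-7 + T) = 147 - 21*T)
o*K(U(7, F(0, -2))) = -2*(147 - 147*(-2))/9 = -2*(147 - 21*(-14))/9 = -2*(147 + 294)/9 = -2/9*441 = -98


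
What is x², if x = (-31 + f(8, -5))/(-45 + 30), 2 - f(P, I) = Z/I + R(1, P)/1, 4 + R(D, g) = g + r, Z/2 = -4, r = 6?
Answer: 41209/5625 ≈ 7.3260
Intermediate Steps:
Z = -8 (Z = 2*(-4) = -8)
R(D, g) = 2 + g (R(D, g) = -4 + (g + 6) = -4 + (6 + g) = 2 + g)
f(P, I) = -P + 8/I (f(P, I) = 2 - (-8/I + (2 + P)/1) = 2 - (-8/I + (2 + P)*1) = 2 - (-8/I + (2 + P)) = 2 - (2 + P - 8/I) = 2 + (-2 - P + 8/I) = -P + 8/I)
x = 203/75 (x = (-31 + (-1*8 + 8/(-5)))/(-45 + 30) = (-31 + (-8 + 8*(-⅕)))/(-15) = (-31 + (-8 - 8/5))*(-1/15) = (-31 - 48/5)*(-1/15) = -203/5*(-1/15) = 203/75 ≈ 2.7067)
x² = (203/75)² = 41209/5625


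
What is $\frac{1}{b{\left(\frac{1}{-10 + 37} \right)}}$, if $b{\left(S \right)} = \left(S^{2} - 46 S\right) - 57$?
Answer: $- \frac{729}{42794} \approx -0.017035$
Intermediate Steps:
$b{\left(S \right)} = -57 + S^{2} - 46 S$
$\frac{1}{b{\left(\frac{1}{-10 + 37} \right)}} = \frac{1}{-57 + \left(\frac{1}{-10 + 37}\right)^{2} - \frac{46}{-10 + 37}} = \frac{1}{-57 + \left(\frac{1}{27}\right)^{2} - \frac{46}{27}} = \frac{1}{-57 + \frac{1}{729} - \frac{46}{27}} = \frac{1}{- \frac{42794}{729}} = - \frac{729}{42794}$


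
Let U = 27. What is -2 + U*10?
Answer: 268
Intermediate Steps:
-2 + U*10 = -2 + 27*10 = -2 + 270 = 268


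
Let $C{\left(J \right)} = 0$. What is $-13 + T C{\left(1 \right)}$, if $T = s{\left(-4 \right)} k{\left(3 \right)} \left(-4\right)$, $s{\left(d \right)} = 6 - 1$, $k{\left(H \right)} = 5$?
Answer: $-13$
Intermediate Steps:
$s{\left(d \right)} = 5$
$T = -100$ ($T = 5 \cdot 5 \left(-4\right) = 25 \left(-4\right) = -100$)
$-13 + T C{\left(1 \right)} = -13 - 0 = -13 + 0 = -13$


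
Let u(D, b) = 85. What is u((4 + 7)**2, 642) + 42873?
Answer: 42958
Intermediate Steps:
u((4 + 7)**2, 642) + 42873 = 85 + 42873 = 42958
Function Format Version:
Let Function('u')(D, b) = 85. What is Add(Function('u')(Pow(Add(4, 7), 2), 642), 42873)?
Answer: 42958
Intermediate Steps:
Add(Function('u')(Pow(Add(4, 7), 2), 642), 42873) = Add(85, 42873) = 42958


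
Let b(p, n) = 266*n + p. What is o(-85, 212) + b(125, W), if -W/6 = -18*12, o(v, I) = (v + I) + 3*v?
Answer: 344733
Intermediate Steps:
o(v, I) = I + 4*v (o(v, I) = (I + v) + 3*v = I + 4*v)
W = 1296 (W = -(-108)*12 = -6*(-216) = 1296)
b(p, n) = p + 266*n
o(-85, 212) + b(125, W) = (212 + 4*(-85)) + (125 + 266*1296) = (212 - 340) + (125 + 344736) = -128 + 344861 = 344733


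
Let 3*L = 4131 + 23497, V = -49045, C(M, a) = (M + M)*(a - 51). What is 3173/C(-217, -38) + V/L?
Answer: -2797786433/533579564 ≈ -5.2434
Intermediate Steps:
C(M, a) = 2*M*(-51 + a) (C(M, a) = (2*M)*(-51 + a) = 2*M*(-51 + a))
L = 27628/3 (L = (4131 + 23497)/3 = (⅓)*27628 = 27628/3 ≈ 9209.3)
3173/C(-217, -38) + V/L = 3173/((2*(-217)*(-51 - 38))) - 49045/27628/3 = 3173/((2*(-217)*(-89))) - 49045*3/27628 = 3173/38626 - 147135/27628 = -2797786433/533579564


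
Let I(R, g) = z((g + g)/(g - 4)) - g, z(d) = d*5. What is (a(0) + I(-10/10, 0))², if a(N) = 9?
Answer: 81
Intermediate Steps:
z(d) = 5*d
I(R, g) = -g + 10*g/(-4 + g) (I(R, g) = 5*((g + g)/(g - 4)) - g = 5*((2*g)/(-4 + g)) - g = 5*(2*g/(-4 + g)) - g = 10*g/(-4 + g) - g = -g + 10*g/(-4 + g))
(a(0) + I(-10/10, 0))² = (9 + 0*(14 - 1*0)/(-4 + 0))² = (9 + 0*(14 + 0)/(-4))² = (9 + 0*(-¼)*14)² = (9 + 0)² = 9² = 81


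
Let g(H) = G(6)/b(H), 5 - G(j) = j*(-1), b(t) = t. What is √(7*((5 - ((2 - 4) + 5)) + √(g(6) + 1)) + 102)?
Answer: √(4176 + 42*√102)/6 ≈ 11.304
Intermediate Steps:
G(j) = 5 + j (G(j) = 5 - j*(-1) = 5 - (-1)*j = 5 + j)
g(H) = 11/H (g(H) = (5 + 6)/H = 11/H)
√(7*((5 - ((2 - 4) + 5)) + √(g(6) + 1)) + 102) = √(7*((5 - ((2 - 4) + 5)) + √(11/6 + 1)) + 102) = √(7*((5 - (-2 + 5)) + √(11*(⅙) + 1)) + 102) = √(7*((5 - 1*3) + √(11/6 + 1)) + 102) = √(7*((5 - 3) + √(17/6)) + 102) = √(7*(2 + √102/6) + 102) = √((14 + 7*√102/6) + 102) = √(116 + 7*√102/6)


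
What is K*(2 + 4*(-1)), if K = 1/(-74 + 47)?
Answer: 2/27 ≈ 0.074074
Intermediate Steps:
K = -1/27 (K = 1/(-27) = -1/27 ≈ -0.037037)
K*(2 + 4*(-1)) = -(2 + 4*(-1))/27 = -(2 - 4)/27 = -1/27*(-2) = 2/27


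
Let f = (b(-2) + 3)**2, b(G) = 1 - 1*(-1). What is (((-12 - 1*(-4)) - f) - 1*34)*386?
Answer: -25862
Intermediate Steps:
b(G) = 2 (b(G) = 1 + 1 = 2)
f = 25 (f = (2 + 3)**2 = 5**2 = 25)
(((-12 - 1*(-4)) - f) - 1*34)*386 = (((-12 - 1*(-4)) - 1*25) - 1*34)*386 = (((-12 + 4) - 25) - 34)*386 = ((-8 - 25) - 34)*386 = (-33 - 34)*386 = -67*386 = -25862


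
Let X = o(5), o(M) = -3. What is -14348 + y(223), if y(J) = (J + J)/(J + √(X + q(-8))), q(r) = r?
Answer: 2*(-7174*√11 + 1599579*I)/(√11 - 223*I) ≈ -14346.0 - 0.029739*I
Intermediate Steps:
X = -3
y(J) = 2*J/(J + I*√11) (y(J) = (J + J)/(J + √(-3 - 8)) = (2*J)/(J + √(-11)) = (2*J)/(J + I*√11) = 2*J/(J + I*√11))
-14348 + y(223) = -14348 + 2*223/(223 + I*√11) = -14348 + 446/(223 + I*√11)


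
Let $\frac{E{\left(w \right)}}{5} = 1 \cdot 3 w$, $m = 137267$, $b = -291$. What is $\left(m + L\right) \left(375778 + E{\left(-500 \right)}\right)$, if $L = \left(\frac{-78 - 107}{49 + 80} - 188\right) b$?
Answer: $\frac{3046716017860}{43} \approx 7.0854 \cdot 10^{10}$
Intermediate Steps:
$L = \frac{2370389}{43}$ ($L = \left(\frac{-78 - 107}{49 + 80} - 188\right) \left(-291\right) = \left(- \frac{185}{129} - 188\right) \left(-291\right) = \left(- \frac{24437}{129}\right) \left(-291\right) = \frac{2370389}{43} \approx 55125.0$)
$E{\left(w \right)} = 15 w$ ($E{\left(w \right)} = 5 \cdot 1 \cdot 3 w = 5 \cdot 3 w = 15 w$)
$\left(m + L\right) \left(375778 + E{\left(-500 \right)}\right) = \left(137267 + \frac{2370389}{43}\right) \left(375778 + 15 \left(-500\right)\right) = \frac{8272870 \left(375778 - 7500\right)}{43} = \frac{8272870}{43} \cdot 368278 = \frac{3046716017860}{43}$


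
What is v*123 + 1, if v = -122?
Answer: -15005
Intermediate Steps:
v*123 + 1 = -122*123 + 1 = -15006 + 1 = -15005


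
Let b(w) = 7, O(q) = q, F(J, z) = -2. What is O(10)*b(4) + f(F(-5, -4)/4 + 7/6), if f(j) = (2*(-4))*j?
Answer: 194/3 ≈ 64.667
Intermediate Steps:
f(j) = -8*j
O(10)*b(4) + f(F(-5, -4)/4 + 7/6) = 10*7 - 8*(-2/4 + 7/6) = 70 - 8*(-2*¼ + 7*(⅙)) = 70 - 8*(-½ + 7/6) = 70 - 8*⅔ = 70 - 16/3 = 194/3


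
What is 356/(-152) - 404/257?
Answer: -38225/9766 ≈ -3.9141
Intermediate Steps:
356/(-152) - 404/257 = 356*(-1/152) - 404*1/257 = -89/38 - 404/257 = -38225/9766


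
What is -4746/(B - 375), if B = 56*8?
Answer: -4746/73 ≈ -65.014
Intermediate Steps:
B = 448
-4746/(B - 375) = -4746/(448 - 375) = -4746/73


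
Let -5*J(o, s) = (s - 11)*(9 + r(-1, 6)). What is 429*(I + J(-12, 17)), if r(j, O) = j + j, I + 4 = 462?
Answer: 964392/5 ≈ 1.9288e+5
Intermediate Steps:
I = 458 (I = -4 + 462 = 458)
r(j, O) = 2*j
J(o, s) = 77/5 - 7*s/5 (J(o, s) = -(s - 11)*(9 + 2*(-1))/5 = -(-11 + s)*(9 - 2)/5 = -(-11 + s)*7/5 = -(-77 + 7*s)/5 = 77/5 - 7*s/5)
429*(I + J(-12, 17)) = 429*(458 + (77/5 - 7/5*17)) = 429*(458 + (77/5 - 119/5)) = 429*(458 - 42/5) = 429*(2248/5) = 964392/5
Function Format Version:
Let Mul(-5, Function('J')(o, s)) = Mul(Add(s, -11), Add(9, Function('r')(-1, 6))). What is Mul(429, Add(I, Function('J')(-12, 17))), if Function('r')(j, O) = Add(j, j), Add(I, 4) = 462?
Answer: Rational(964392, 5) ≈ 1.9288e+5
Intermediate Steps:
I = 458 (I = Add(-4, 462) = 458)
Function('r')(j, O) = Mul(2, j)
Function('J')(o, s) = Add(Rational(77, 5), Mul(Rational(-7, 5), s)) (Function('J')(o, s) = Mul(Rational(-1, 5), Mul(Add(s, -11), Add(9, Mul(2, -1)))) = Mul(Rational(-1, 5), Mul(Add(-11, s), Add(9, -2))) = Mul(Rational(-1, 5), Mul(Add(-11, s), 7)) = Mul(Rational(-1, 5), Add(-77, Mul(7, s))) = Add(Rational(77, 5), Mul(Rational(-7, 5), s)))
Mul(429, Add(I, Function('J')(-12, 17))) = Mul(429, Add(458, Add(Rational(77, 5), Mul(Rational(-7, 5), 17)))) = Mul(429, Add(458, Add(Rational(77, 5), Rational(-119, 5)))) = Mul(429, Add(458, Rational(-42, 5))) = Mul(429, Rational(2248, 5)) = Rational(964392, 5)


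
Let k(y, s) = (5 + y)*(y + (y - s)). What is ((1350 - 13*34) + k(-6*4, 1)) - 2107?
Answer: -268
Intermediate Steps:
k(y, s) = (5 + y)*(-s + 2*y)
((1350 - 13*34) + k(-6*4, 1)) - 2107 = ((1350 - 13*34) + (-5*1 + 2*(-6*4)**2 + 10*(-6*4) - 1*1*(-6*4))) - 2107 = ((1350 - 442) + (-5 + 2*(-24)**2 + 10*(-24) - 1*1*(-24))) - 2107 = (908 + (-5 + 2*576 - 240 + 24)) - 2107 = (908 + (-5 + 1152 - 240 + 24)) - 2107 = (908 + 931) - 2107 = 1839 - 2107 = -268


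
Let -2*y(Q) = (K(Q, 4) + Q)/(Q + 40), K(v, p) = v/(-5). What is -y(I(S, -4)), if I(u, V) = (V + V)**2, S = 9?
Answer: 16/65 ≈ 0.24615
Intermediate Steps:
K(v, p) = -v/5 (K(v, p) = v*(-1/5) = -v/5)
I(u, V) = 4*V**2 (I(u, V) = (2*V)**2 = 4*V**2)
y(Q) = -2*Q/(5*(40 + Q)) (y(Q) = -(-Q/5 + Q)/(2*(Q + 40)) = -4*Q/5/(2*(40 + Q)) = -2*Q/(5*(40 + Q)))
-y(I(S, -4)) = -(-2)*4*(-4)**2/(200 + 5*(4*(-4)**2)) = -(-2)*4*16/(200 + 5*(4*16)) = -(-2)*64/(200 + 5*64) = -(-2)*64/(200 + 320) = -(-2)*64/520 = -1*(-16/65) = 16/65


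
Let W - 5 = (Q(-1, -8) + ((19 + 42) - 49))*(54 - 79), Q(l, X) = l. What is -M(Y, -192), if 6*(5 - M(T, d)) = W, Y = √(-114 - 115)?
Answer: -50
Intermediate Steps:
Y = I*√229 (Y = √(-229) = I*√229 ≈ 15.133*I)
W = -270 (W = 5 + (-1 + ((19 + 42) - 49))*(54 - 79) = 5 + (-1 + (61 - 49))*(-25) = 5 + (-1 + 12)*(-25) = 5 + 11*(-25) = 5 - 275 = -270)
M(T, d) = 50 (M(T, d) = 5 - ⅙*(-270) = 5 + 45 = 50)
-M(Y, -192) = -1*50 = -50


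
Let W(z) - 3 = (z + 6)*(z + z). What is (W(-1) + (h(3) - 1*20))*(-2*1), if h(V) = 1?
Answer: 52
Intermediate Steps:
W(z) = 3 + 2*z*(6 + z) (W(z) = 3 + (z + 6)*(z + z) = 3 + (6 + z)*(2*z) = 3 + 2*z*(6 + z))
(W(-1) + (h(3) - 1*20))*(-2*1) = ((3 + 2*(-1)² + 12*(-1)) + (1 - 1*20))*(-2*1) = ((3 + 2*1 - 12) + (1 - 20))*(-2) = ((3 + 2 - 12) - 19)*(-2) = (-7 - 19)*(-2) = -26*(-2) = 52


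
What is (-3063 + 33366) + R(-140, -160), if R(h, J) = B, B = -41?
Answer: 30262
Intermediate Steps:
R(h, J) = -41
(-3063 + 33366) + R(-140, -160) = (-3063 + 33366) - 41 = 30303 - 41 = 30262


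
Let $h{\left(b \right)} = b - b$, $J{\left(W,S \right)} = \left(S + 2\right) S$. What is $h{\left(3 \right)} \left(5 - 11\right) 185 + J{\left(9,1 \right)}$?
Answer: $3$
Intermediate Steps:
$J{\left(W,S \right)} = S \left(2 + S\right)$ ($J{\left(W,S \right)} = \left(2 + S\right) S = S \left(2 + S\right)$)
$h{\left(b \right)} = 0$
$h{\left(3 \right)} \left(5 - 11\right) 185 + J{\left(9,1 \right)} = 0 \left(5 - 11\right) 185 + 1 \left(2 + 1\right) = 0 \left(-6\right) 185 + 1 \cdot 3 = 0 \cdot 185 + 3 = 0 + 3 = 3$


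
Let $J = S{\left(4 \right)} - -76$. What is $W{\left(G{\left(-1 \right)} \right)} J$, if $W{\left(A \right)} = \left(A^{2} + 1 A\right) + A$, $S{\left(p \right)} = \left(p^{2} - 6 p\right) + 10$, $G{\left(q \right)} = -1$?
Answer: $-78$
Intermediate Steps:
$S{\left(p \right)} = 10 + p^{2} - 6 p$
$W{\left(A \right)} = A^{2} + 2 A$ ($W{\left(A \right)} = \left(A^{2} + A\right) + A = \left(A + A^{2}\right) + A = A^{2} + 2 A$)
$J = 78$ ($J = \left(10 + 4^{2} - 24\right) - -76 = \left(10 + 16 - 24\right) + 76 = 2 + 76 = 78$)
$W{\left(G{\left(-1 \right)} \right)} J = - (2 - 1) 78 = \left(-1\right) 1 \cdot 78 = \left(-1\right) 78 = -78$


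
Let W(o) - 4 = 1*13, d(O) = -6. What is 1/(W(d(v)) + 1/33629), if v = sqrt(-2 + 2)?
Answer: 33629/571694 ≈ 0.058823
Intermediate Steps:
v = 0 (v = sqrt(0) = 0)
W(o) = 17 (W(o) = 4 + 1*13 = 4 + 13 = 17)
1/(W(d(v)) + 1/33629) = 1/(17 + 1/33629) = 1/(571694/33629) = 33629/571694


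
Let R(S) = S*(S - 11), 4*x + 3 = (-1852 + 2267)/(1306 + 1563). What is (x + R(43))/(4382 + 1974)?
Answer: 986424/4558841 ≈ 0.21638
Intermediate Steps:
x = -2048/2869 (x = -¾ + ((-1852 + 2267)/(1306 + 1563))/4 = -¾ + (415/2869)/4 = -¾ + (415*(1/2869))/4 = -¾ + (¼)*(415/2869) = -¾ + 415/11476 = -2048/2869 ≈ -0.71384)
R(S) = S*(-11 + S)
(x + R(43))/(4382 + 1974) = (-2048/2869 + 43*(-11 + 43))/(4382 + 1974) = (-2048/2869 + 43*32)/6356 = (-2048/2869 + 1376)*(1/6356) = (3945696/2869)*(1/6356) = 986424/4558841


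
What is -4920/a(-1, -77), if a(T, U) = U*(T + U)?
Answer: -820/1001 ≈ -0.81918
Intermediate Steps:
-4920/a(-1, -77) = -4920*(-1/(77*(-1 - 77))) = -4920/((-77*(-78))) = -4920/6006 = -4920*1/6006 = -820/1001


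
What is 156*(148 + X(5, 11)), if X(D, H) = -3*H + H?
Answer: 19656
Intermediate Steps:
X(D, H) = -2*H
156*(148 + X(5, 11)) = 156*(148 - 2*11) = 156*(148 - 22) = 156*126 = 19656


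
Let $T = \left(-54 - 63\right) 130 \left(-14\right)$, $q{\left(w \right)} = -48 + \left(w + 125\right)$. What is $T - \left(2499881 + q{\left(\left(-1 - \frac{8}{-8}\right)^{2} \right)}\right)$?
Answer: $-2287018$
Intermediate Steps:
$q{\left(w \right)} = 77 + w$ ($q{\left(w \right)} = -48 + \left(125 + w\right) = 77 + w$)
$T = 212940$ ($T = \left(-117\right) 130 \left(-14\right) = \left(-15210\right) \left(-14\right) = 212940$)
$T - \left(2499881 + q{\left(\left(-1 - \frac{8}{-8}\right)^{2} \right)}\right) = 212940 - \left(2499881 + \left(77 + \left(-1 - \frac{8}{-8}\right)^{2}\right)\right) = 212940 - \left(2499881 + \left(77 + \left(-1 - -1\right)^{2}\right)\right) = 212940 - \left(2499881 + \left(77 + \left(-1 + 1\right)^{2}\right)\right) = 212940 - \left(2499881 + \left(77 + 0^{2}\right)\right) = 212940 - \left(2499881 + \left(77 + 0\right)\right) = 212940 - \left(2499881 + 77\right) = 212940 - 2499958 = -2287018$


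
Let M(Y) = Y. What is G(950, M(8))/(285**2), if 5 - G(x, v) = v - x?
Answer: 947/81225 ≈ 0.011659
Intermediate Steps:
G(x, v) = 5 + x - v (G(x, v) = 5 - (v - x) = 5 + (x - v) = 5 + x - v)
G(950, M(8))/(285**2) = (5 + 950 - 1*8)/(285**2) = (5 + 950 - 8)/81225 = 947*(1/81225) = 947/81225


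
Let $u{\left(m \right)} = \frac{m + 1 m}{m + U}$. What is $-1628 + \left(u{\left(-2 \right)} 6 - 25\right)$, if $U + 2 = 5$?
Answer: $-1677$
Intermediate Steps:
$U = 3$ ($U = -2 + 5 = 3$)
$u{\left(m \right)} = \frac{2 m}{3 + m}$ ($u{\left(m \right)} = \frac{m + 1 m}{m + 3} = \frac{m + m}{3 + m} = \frac{2 m}{3 + m}$)
$-1628 + \left(u{\left(-2 \right)} 6 - 25\right) = -1628 - \left(25 - 2 \left(-2\right) \frac{1}{3 - 2} \cdot 6\right) = -1628 - \left(25 - 2 \left(-2\right) 1^{-1} \cdot 6\right) = -1628 - \left(25 - 2 \left(-2\right) 1 \cdot 6\right) = -1628 - 49 = -1677$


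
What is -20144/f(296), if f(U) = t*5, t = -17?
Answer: 20144/85 ≈ 236.99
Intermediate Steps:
f(U) = -85 (f(U) = -17*5 = -85)
-20144/f(296) = -20144/(-85) = -20144*(-1/85) = 20144/85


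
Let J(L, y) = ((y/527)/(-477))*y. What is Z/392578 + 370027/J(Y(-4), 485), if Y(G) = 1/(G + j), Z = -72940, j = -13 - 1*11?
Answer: -18258225874304087/46172080025 ≈ -3.9544e+5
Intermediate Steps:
j = -24 (j = -13 - 11 = -24)
Y(G) = 1/(-24 + G) (Y(G) = 1/(G - 24) = 1/(-24 + G))
J(L, y) = -y²/251379 (J(L, y) = ((y*(1/527))*(-1/477))*y = ((y/527)*(-1/477))*y = (-y/251379)*y = -y²/251379)
Z/392578 + 370027/J(Y(-4), 485) = -72940/392578 + 370027/((-1/251379*485²)) = -72940*1/392578 + 370027/((-1/251379*235225)) = -36470/196289 + 370027/(-235225/251379) = -36470/196289 + 370027*(-251379/235225) = -36470/196289 - 93017017233/235225 = -18258225874304087/46172080025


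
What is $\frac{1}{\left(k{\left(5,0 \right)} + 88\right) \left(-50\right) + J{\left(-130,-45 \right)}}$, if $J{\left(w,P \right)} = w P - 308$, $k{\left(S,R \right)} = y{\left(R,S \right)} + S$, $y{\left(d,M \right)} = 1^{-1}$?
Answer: $\frac{1}{842} \approx 0.0011876$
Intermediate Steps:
$y{\left(d,M \right)} = 1$
$k{\left(S,R \right)} = 1 + S$
$J{\left(w,P \right)} = -308 + P w$ ($J{\left(w,P \right)} = P w - 308 = -308 + P w$)
$\frac{1}{\left(k{\left(5,0 \right)} + 88\right) \left(-50\right) + J{\left(-130,-45 \right)}} = \frac{1}{\left(\left(1 + 5\right) + 88\right) \left(-50\right) - -5542} = \frac{1}{\left(6 + 88\right) \left(-50\right) + \left(-308 + 5850\right)} = \frac{1}{94 \left(-50\right) + 5542} = \frac{1}{-4700 + 5542} = \frac{1}{842}$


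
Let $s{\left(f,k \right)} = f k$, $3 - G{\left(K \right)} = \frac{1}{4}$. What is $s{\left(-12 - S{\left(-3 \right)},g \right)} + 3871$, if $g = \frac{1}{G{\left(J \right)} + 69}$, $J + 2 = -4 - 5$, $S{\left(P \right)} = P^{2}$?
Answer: $\frac{158699}{41} \approx 3870.7$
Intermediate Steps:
$J = -11$ ($J = -2 - 9 = -11$)
$G{\left(K \right)} = \frac{11}{4}$ ($G{\left(K \right)} = 3 - \frac{1}{4} = \frac{11}{4}$)
$g = \frac{4}{287}$ ($g = \frac{1}{\frac{11}{4} + 69} = \frac{1}{\frac{287}{4}} = \frac{4}{287} \approx 0.013937$)
$s{\left(-12 - S{\left(-3 \right)},g \right)} + 3871 = \left(-12 - \left(-3\right)^{2}\right) \frac{4}{287} + 3871 = \left(-12 - 9\right) \frac{4}{287} + 3871 = \left(-21\right) \frac{4}{287} + 3871 = - \frac{12}{41} + 3871 = \frac{158699}{41}$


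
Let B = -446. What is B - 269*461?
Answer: -124455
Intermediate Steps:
B - 269*461 = -446 - 269*461 = -446 - 124009 = -124455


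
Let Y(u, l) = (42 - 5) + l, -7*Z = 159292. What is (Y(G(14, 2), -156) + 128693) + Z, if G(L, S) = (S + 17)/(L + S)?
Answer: 105818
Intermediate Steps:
G(L, S) = (17 + S)/(L + S)
Z = -22756 (Z = -⅐*159292 = -22756)
Y(u, l) = 37 + l
(Y(G(14, 2), -156) + 128693) + Z = ((37 - 156) + 128693) - 22756 = (-119 + 128693) - 22756 = 128574 - 22756 = 105818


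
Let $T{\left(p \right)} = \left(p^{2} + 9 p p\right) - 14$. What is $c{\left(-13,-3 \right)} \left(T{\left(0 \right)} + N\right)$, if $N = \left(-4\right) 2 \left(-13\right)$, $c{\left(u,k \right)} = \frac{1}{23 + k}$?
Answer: $\frac{9}{2} \approx 4.5$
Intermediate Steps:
$T{\left(p \right)} = -14 + 10 p^{2}$ ($T{\left(p \right)} = \left(p^{2} + 9 p^{2}\right) - 14 = 10 p^{2} - 14 = -14 + 10 p^{2}$)
$N = 104$ ($N = \left(-8\right) \left(-13\right) = 104$)
$c{\left(-13,-3 \right)} \left(T{\left(0 \right)} + N\right) = \frac{\left(-14 + 10 \cdot 0^{2}\right) + 104}{23 - 3} = \frac{\left(-14 + 10 \cdot 0\right) + 104}{20} = \frac{\left(-14 + 0\right) + 104}{20} = \frac{-14 + 104}{20} = \frac{1}{20} \cdot 90 = \frac{9}{2}$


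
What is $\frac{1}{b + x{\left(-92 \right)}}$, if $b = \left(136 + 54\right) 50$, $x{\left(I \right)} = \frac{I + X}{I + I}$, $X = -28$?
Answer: $\frac{23}{218515} \approx 0.00010526$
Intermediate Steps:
$x{\left(I \right)} = \frac{-28 + I}{2 I}$ ($x{\left(I \right)} = \frac{I - 28}{I + I} = \frac{-28 + I}{2 I}$)
$b = 9500$ ($b = 190 \cdot 50 = 9500$)
$\frac{1}{b + x{\left(-92 \right)}} = \frac{1}{9500 + \frac{-28 - 92}{2 \left(-92\right)}} = \frac{1}{9500 + \frac{1}{2} \left(- \frac{1}{92}\right) \left(-120\right)} = \frac{1}{9500 + \frac{15}{23}} = \frac{1}{\frac{218515}{23}} = \frac{23}{218515}$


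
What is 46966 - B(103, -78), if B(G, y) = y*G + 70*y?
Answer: 60460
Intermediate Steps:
B(G, y) = 70*y + G*y (B(G, y) = G*y + 70*y = 70*y + G*y)
46966 - B(103, -78) = 46966 - (-78)*(70 + 103) = 46966 - (-78)*173 = 46966 - 1*(-13494) = 46966 + 13494 = 60460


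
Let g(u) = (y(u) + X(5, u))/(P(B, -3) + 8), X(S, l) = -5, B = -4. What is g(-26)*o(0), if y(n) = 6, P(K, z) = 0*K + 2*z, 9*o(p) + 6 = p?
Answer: -1/3 ≈ -0.33333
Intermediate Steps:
o(p) = -2/3 + p/9
P(K, z) = 2*z (P(K, z) = 0 + 2*z = 2*z)
g(u) = 1/2 (g(u) = (6 - 5)/(2*(-3) + 8) = 1/(-6 + 8) = 1/2)
g(-26)*o(0) = (-2/3 + (1/9)*0)/2 = (-2/3 + 0)/2 = (1/2)*(-2/3) = -1/3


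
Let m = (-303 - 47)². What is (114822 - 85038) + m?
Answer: 152284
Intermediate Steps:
m = 122500 (m = (-350)² = 122500)
(114822 - 85038) + m = (114822 - 85038) + 122500 = 29784 + 122500 = 152284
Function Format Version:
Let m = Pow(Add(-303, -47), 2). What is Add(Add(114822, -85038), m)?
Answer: 152284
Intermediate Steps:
m = 122500 (m = Pow(-350, 2) = 122500)
Add(Add(114822, -85038), m) = Add(Add(114822, -85038), 122500) = Add(29784, 122500) = 152284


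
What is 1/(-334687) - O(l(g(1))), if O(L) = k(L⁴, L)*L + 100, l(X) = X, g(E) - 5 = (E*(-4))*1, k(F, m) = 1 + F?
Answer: -34138075/334687 ≈ -102.00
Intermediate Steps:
g(E) = 5 - 4*E (g(E) = 5 + (E*(-4))*1 = 5 - 4*E*1 = 5 - 4*E)
O(L) = 100 + L*(1 + L⁴) (O(L) = (1 + L⁴)*L + 100 = L*(1 + L⁴) + 100 = 100 + L*(1 + L⁴))
1/(-334687) - O(l(g(1))) = 1/(-334687) - (100 + (5 - 4*1) + (5 - 4*1)⁵) = -1/334687 - (100 + (5 - 4) + (5 - 4)⁵) = -1/334687 - (100 + 1 + 1⁵) = -1/334687 - (100 + 1 + 1) = -1/334687 - 1*102 = -1/334687 - 102 = -34138075/334687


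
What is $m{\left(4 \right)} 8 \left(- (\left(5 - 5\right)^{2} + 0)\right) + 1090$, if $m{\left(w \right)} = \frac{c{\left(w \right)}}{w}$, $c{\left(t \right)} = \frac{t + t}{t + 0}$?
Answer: $1090$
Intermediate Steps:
$c{\left(t \right)} = 2$ ($c{\left(t \right)} = \frac{2 t}{t} = 2$)
$m{\left(w \right)} = \frac{2}{w}$
$m{\left(4 \right)} 8 \left(- (\left(5 - 5\right)^{2} + 0)\right) + 1090 = \frac{2}{4} \cdot 8 \left(- (\left(5 - 5\right)^{2} + 0)\right) + 1090 = 2 \cdot \frac{1}{4} \cdot 8 \left(- (0^{2} + 0)\right) + 1090 = \frac{1}{2} \cdot 8 \left(- (0 + 0)\right) + 1090 = 4 \left(\left(-1\right) 0\right) + 1090 = 4 \cdot 0 + 1090 = 0 + 1090 = 1090$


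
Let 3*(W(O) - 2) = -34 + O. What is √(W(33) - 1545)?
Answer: I*√13890/3 ≈ 39.285*I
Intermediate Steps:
W(O) = -28/3 + O/3 (W(O) = 2 + (-34 + O)/3 = 2 + (-34/3 + O/3) = -28/3 + O/3)
√(W(33) - 1545) = √((-28/3 + (⅓)*33) - 1545) = √((-28/3 + 11) - 1545) = √(5/3 - 1545) = √(-4630/3) = I*√13890/3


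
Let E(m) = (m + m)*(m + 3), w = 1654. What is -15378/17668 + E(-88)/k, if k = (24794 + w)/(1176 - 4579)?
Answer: -28120775287/14602602 ≈ -1925.7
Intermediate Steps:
E(m) = 2*m*(3 + m) (E(m) = (2*m)*(3 + m) = 2*m*(3 + m))
k = -26448/3403 (k = (24794 + 1654)/(1176 - 4579) = 26448/(-3403) = 26448*(-1/3403) = -26448/3403 ≈ -7.7720)
-15378/17668 + E(-88)/k = -15378/17668 + (2*(-88)*(3 - 88))/(-26448/3403) = -15378*1/17668 + (2*(-88)*(-85))*(-3403/26448) = -7689/8834 + 14960*(-3403/26448) = -7689/8834 - 3181805/1653 = -28120775287/14602602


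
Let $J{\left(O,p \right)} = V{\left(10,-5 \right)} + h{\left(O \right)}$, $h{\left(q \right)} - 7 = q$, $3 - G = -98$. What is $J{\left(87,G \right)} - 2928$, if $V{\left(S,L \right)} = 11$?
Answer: $-2823$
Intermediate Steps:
$G = 101$ ($G = 3 - -98 = 3 + 98 = 101$)
$h{\left(q \right)} = 7 + q$
$J{\left(O,p \right)} = 18 + O$ ($J{\left(O,p \right)} = 11 + \left(7 + O\right) = 18 + O$)
$J{\left(87,G \right)} - 2928 = \left(18 + 87\right) - 2928 = 105 - 2928 = -2823$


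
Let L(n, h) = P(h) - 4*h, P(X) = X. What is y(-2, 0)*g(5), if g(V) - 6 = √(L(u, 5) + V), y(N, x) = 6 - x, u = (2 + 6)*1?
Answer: 36 + 6*I*√10 ≈ 36.0 + 18.974*I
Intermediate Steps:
u = 8 (u = 8*1 = 8)
L(n, h) = -3*h (L(n, h) = h - 4*h = -3*h)
g(V) = 6 + √(-15 + V) (g(V) = 6 + √(-3*5 + V) = 6 + √(-15 + V))
y(-2, 0)*g(5) = (6 - 1*0)*(6 + √(-15 + 5)) = (6 + 0)*(6 + √(-10)) = 6*(6 + I*√10) = 36 + 6*I*√10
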